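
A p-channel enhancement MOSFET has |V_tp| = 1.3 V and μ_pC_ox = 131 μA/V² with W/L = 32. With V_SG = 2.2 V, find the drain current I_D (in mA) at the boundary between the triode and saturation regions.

At the boundary V_SD = V_ov = V_SG − |V_tp| = 2.2 − 1.3 = 0.9 V.
k_p = μ_pC_ox · (W/L) = 4.192 mA/V².
I_D = ½ k_p V_ov² = 0.5 × 4.192 × 0.9² = 1.7 mA.

I_D = 1.70 mA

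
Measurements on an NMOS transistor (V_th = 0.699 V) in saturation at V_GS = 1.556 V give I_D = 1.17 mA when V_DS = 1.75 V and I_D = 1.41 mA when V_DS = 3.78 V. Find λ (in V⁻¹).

λ = 0.123 V⁻¹

With V_GS fixed, I_D ∝ (1 + λ V_DS) in saturation, so I_D2/I_D1 = (1 + λ V_DS2)/(1 + λ V_DS1).
1.41/1.17 = 1.205 = (1 + 3.78 λ)/(1 + 1.75 λ).
Solving: λ (I_D1 V_DS2 − I_D2 V_DS1) = I_D2 − I_D1, so λ = (1.41 − 1.17) / (1.17 × 3.78 − 1.41 × 1.75) = 0.24 / 1.96 = 0.123 V⁻¹.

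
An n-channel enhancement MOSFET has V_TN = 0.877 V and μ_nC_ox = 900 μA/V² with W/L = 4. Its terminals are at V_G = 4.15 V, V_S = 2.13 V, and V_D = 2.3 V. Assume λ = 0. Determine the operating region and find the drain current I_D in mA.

V_GS = V_G − V_S = 4.15 − 2.13 = 2.02 V; V_DS = V_D − V_S = 2.3 − 2.13 = 0.17 V.
k_n = μ_nC_ox · (W/L) = 3.6 mA/V².
V_ov = V_GS − V_TN = 2.02 − 0.877 = 1.14 V.
Since V_DS = 0.17 V < V_ov = 1.14 V, the device is in the triode region.
I_D = k_n [V_ov · V_DS − ½ V_DS²] = 3.6 × [1.14 × 0.17 − 0.5 × 0.17²] = 0.647 mA.

Triode; I_D = 0.647 mA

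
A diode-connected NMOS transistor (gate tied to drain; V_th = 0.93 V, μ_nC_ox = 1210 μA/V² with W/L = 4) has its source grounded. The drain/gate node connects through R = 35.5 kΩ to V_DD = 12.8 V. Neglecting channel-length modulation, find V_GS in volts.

With gate tied to drain, V_GS = V_DS ≥ V_GS − V_th, so the device is in saturation.
k_n = μ_nC_ox · (W/L) = 4.84 mA/V².
KCL at the drain: ½ k_n (V_GS − V_th)² = (V_DD − V_GS)/R.
Let x = V_GS − 0.93. Then 85.9 x² + x − 11.87 = 0, giving x = 0.366 V (positive root), so V_GS = 1.3 V.
I_D = (V_DD − V_GS)/R = (12.8 − 1.3) / 35.5 = 0.324 mA.

V_GS = 1.30 V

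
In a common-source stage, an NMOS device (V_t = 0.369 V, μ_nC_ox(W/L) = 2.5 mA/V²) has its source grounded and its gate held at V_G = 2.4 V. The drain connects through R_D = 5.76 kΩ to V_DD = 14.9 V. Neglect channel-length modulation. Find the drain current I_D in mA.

V_GS = V_G = 2.4 V, so V_ov = 2.4 − 0.369 = 2.03 V.
Assume saturation: I_D = ½ k_n V_ov² = 0.5 × 2.5 × 2.03² = 5.16 mA, giving V_DS = V_DD − I_D R_D = 14.9 − 5.16 × 5.76 = -14.8 V.
But -14.8 V < V_ov = 2.03 V, so the device is actually in triode.
In triode I_D = k_n[V_ov V_DS − ½ V_DS²] and I_D = (V_DD − V_DS)/R_D. Equating: 7.2 V_DS² − 30.25 V_DS + 14.9 = 0, giving V_DS = 0.57 V (the root below V_ov).
I_D = (14.9 − 0.57) / 5.76 = 2.49 mA.

I_D = 2.49 mA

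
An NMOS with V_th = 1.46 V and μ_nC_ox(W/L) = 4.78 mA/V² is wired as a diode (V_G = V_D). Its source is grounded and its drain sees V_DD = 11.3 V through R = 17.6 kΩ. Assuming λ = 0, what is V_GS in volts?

V_GS = 1.93 V

With gate tied to drain, V_GS = V_DS ≥ V_GS − V_th, so the device is in saturation.
KCL at the drain: ½ k_n (V_GS − V_th)² = (V_DD − V_GS)/R.
Let x = V_GS − 1.46. Then 42.1 x² + x − 9.84 = 0, giving x = 0.472 V (positive root), so V_GS = 1.93 V.
I_D = (V_DD − V_GS)/R = (11.3 − 1.93) / 17.6 = 0.532 mA.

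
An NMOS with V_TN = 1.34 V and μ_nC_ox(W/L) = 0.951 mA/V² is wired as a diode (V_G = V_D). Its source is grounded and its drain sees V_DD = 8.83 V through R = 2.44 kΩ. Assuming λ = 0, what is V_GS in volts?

V_GS = 3.49 V

With gate tied to drain, V_GS = V_DS ≥ V_GS − V_TN, so the device is in saturation.
KCL at the drain: ½ k_n (V_GS − V_TN)² = (V_DD − V_GS)/R.
Let x = V_GS − 1.34. Then 1.16 x² + x − 7.49 = 0, giving x = 2.15 V (positive root), so V_GS = 3.49 V.
I_D = (V_DD − V_GS)/R = (8.83 − 3.49) / 2.44 = 2.19 mA.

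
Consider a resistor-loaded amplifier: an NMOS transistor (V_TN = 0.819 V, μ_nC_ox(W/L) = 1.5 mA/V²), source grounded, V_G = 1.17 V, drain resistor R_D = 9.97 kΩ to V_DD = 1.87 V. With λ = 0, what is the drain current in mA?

V_GS = V_G = 1.17 V, so V_ov = 1.17 − 0.819 = 0.351 V.
Assume saturation: I_D = ½ k_n V_ov² = 0.5 × 1.5 × 0.351² = 0.0924 mA, giving V_DS = V_DD − I_D R_D = 1.87 − 0.0924 × 9.97 = 0.949 V.
V_DS = 0.949 V ≥ V_ov = 0.351 V, confirming saturation.

I_D = 0.0924 mA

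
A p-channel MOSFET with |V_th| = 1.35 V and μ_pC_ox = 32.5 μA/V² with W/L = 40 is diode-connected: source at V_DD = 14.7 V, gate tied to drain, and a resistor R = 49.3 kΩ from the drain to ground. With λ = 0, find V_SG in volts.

V_SG = 1.98 V

With gate tied to drain, V_SG = V_SD ≥ V_SG − |V_th|, so the device is in saturation.
k_p = μ_pC_ox · (W/L) = 1.3 mA/V².
KCL at the drain: ½ k_p (V_SG − |V_th|)² = (V_DD − V_SG)/R.
Let x = V_SG − 1.35. Then 32 x² + x − 13.35 = 0, giving x = 0.63 V (positive root), so V_SG = 1.98 V.
I_D = (V_DD − V_SG)/R = (14.7 − 1.98) / 49.3 = 0.258 mA.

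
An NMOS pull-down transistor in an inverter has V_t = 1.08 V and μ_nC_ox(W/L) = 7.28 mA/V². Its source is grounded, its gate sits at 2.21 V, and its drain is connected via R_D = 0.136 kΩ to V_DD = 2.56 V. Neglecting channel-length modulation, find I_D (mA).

V_GS = V_G = 2.21 V, so V_ov = 2.21 − 1.08 = 1.13 V.
Assume saturation: I_D = ½ k_n V_ov² = 0.5 × 7.28 × 1.13² = 4.65 mA, giving V_DS = V_DD − I_D R_D = 2.56 − 4.65 × 0.136 = 1.93 V.
V_DS = 1.93 V ≥ V_ov = 1.13 V, confirming saturation.

I_D = 4.65 mA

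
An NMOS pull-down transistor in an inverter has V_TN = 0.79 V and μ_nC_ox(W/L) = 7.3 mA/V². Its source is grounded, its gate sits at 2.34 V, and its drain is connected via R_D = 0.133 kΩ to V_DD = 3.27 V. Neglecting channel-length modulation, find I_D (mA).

V_GS = V_G = 2.34 V, so V_ov = 2.34 − 0.79 = 1.55 V.
Assume saturation: I_D = ½ k_n V_ov² = 0.5 × 7.3 × 1.55² = 8.77 mA, giving V_DS = V_DD − I_D R_D = 3.27 − 8.77 × 0.133 = 2.1 V.
V_DS = 2.1 V ≥ V_ov = 1.55 V, confirming saturation.

I_D = 8.77 mA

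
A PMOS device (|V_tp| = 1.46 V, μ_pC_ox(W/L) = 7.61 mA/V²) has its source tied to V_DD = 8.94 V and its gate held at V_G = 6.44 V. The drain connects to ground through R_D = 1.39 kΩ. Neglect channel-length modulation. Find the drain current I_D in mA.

I_D = 4.12 mA

V_SG = V_DD − V_G = 8.94 − 6.44 = 2.5 V, so V_ov = 2.5 − 1.46 = 1.04 V.
Assume saturation: I_D = ½ k_p V_ov² = 0.5 × 7.61 × 1.04² = 4.12 mA, giving V_SD = V_DD − I_D R_D = 8.94 − 4.12 × 1.39 = 3.22 V.
V_SD = 3.22 V ≥ V_ov = 1.04 V, confirming saturation.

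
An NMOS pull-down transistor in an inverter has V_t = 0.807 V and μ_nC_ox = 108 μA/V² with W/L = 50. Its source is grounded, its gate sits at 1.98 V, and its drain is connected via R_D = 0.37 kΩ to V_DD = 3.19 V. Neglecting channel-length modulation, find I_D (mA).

I_D = 3.72 mA

V_GS = V_G = 1.98 V, so V_ov = 1.98 − 0.807 = 1.17 V.
k_n = μ_nC_ox · (W/L) = 5.4 mA/V².
Assume saturation: I_D = ½ k_n V_ov² = 0.5 × 5.4 × 1.17² = 3.72 mA, giving V_DS = V_DD − I_D R_D = 3.19 − 3.72 × 0.37 = 1.82 V.
V_DS = 1.82 V ≥ V_ov = 1.17 V, confirming saturation.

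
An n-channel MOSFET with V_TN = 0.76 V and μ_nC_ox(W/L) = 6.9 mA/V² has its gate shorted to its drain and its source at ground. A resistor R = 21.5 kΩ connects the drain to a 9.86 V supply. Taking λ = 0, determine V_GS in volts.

With gate tied to drain, V_GS = V_DS ≥ V_GS − V_TN, so the device is in saturation.
KCL at the drain: ½ k_n (V_GS − V_TN)² = (V_DD − V_GS)/R.
Let x = V_GS − 0.76. Then 74.2 x² + x − 9.1 = 0, giving x = 0.344 V (positive root), so V_GS = 1.1 V.
I_D = (V_DD − V_GS)/R = (9.86 − 1.1) / 21.5 = 0.407 mA.

V_GS = 1.10 V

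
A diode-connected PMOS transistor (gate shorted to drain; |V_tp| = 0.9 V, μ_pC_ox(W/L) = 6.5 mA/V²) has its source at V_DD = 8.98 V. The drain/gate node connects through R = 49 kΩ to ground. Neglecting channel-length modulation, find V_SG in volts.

V_SG = 1.12 V

With gate tied to drain, V_SG = V_SD ≥ V_SG − |V_tp|, so the device is in saturation.
KCL at the drain: ½ k_p (V_SG − |V_tp|)² = (V_DD − V_SG)/R.
Let x = V_SG − 0.9. Then 159 x² + x − 8.08 = 0, giving x = 0.222 V (positive root), so V_SG = 1.12 V.
I_D = (V_DD − V_SG)/R = (8.98 − 1.12) / 49 = 0.16 mA.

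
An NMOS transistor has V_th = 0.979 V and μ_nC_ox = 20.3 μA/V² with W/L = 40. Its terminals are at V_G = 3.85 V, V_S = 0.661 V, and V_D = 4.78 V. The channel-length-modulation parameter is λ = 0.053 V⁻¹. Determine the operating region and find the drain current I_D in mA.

Saturation; I_D = 2.42 mA

V_GS = V_G − V_S = 3.85 − 0.661 = 3.19 V; V_DS = V_D − V_S = 4.78 − 0.661 = 4.12 V.
k_n = μ_nC_ox · (W/L) = 0.812 mA/V².
V_ov = V_GS − V_th = 3.19 − 0.979 = 2.21 V.
Since V_DS = 4.12 V ≥ V_ov = 2.21 V, the device is in saturation.
I_D = ½ k_n V_ov² (1 + λ V_DS) = 0.5 × 0.812 × 2.21² × (1 + 0.053 × 4.12) = 2.42 mA.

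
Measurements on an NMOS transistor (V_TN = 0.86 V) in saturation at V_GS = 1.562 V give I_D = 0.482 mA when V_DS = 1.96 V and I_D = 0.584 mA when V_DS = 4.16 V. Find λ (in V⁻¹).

With V_GS fixed, I_D ∝ (1 + λ V_DS) in saturation, so I_D2/I_D1 = (1 + λ V_DS2)/(1 + λ V_DS1).
0.584/0.482 = 1.212 = (1 + 4.16 λ)/(1 + 1.96 λ).
Solving: λ (I_D1 V_DS2 − I_D2 V_DS1) = I_D2 − I_D1, so λ = (0.584 − 0.482) / (0.482 × 4.16 − 0.584 × 1.96) = 0.102 / 0.86 = 0.119 V⁻¹.

λ = 0.119 V⁻¹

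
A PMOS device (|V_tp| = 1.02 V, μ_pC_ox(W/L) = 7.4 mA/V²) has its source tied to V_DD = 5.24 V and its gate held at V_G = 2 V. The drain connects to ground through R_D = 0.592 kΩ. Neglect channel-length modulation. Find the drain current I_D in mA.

I_D = 7.92 mA

V_SG = V_DD − V_G = 5.24 − 2 = 3.24 V, so V_ov = 3.24 − 1.02 = 2.22 V.
Assume saturation: I_D = ½ k_p V_ov² = 0.5 × 7.4 × 2.22² = 18.2 mA, giving V_SD = V_DD − I_D R_D = 5.24 − 18.2 × 0.592 = -5.56 V.
But -5.56 V < V_ov = 2.22 V, so the device is actually in triode.
In triode I_D = k_p[V_ov V_SD − ½ V_SD²] and I_D = (V_DD − V_SD)/R_D. Equating: 2.19 V_SD² − 10.73 V_SD + 5.24 = 0, giving V_SD = 0.55 V (the root below V_ov).
I_D = (5.24 − 0.55) / 0.592 = 7.92 mA.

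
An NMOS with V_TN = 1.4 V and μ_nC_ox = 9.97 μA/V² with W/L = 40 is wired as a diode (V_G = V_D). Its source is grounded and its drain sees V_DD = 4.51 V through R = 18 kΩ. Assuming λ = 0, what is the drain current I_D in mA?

With gate tied to drain, V_GS = V_DS ≥ V_GS − V_TN, so the device is in saturation.
k_n = μ_nC_ox · (W/L) = 0.3988 mA/V².
KCL at the drain: ½ k_n (V_GS − V_TN)² = (V_DD − V_GS)/R.
Let x = V_GS − 1.4. Then 3.59 x² + x − 3.11 = 0, giving x = 0.802 V (positive root), so V_GS = 2.2 V.
I_D = (V_DD − V_GS)/R = (4.51 − 2.2) / 18 = 0.128 mA.

I_D = 0.128 mA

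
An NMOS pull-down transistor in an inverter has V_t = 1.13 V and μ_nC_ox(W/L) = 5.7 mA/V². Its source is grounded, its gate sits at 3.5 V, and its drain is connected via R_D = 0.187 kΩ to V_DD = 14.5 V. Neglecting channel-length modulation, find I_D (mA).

I_D = 16.0 mA

V_GS = V_G = 3.5 V, so V_ov = 3.5 − 1.13 = 2.37 V.
Assume saturation: I_D = ½ k_n V_ov² = 0.5 × 5.7 × 2.37² = 16 mA, giving V_DS = V_DD − I_D R_D = 14.5 − 16 × 0.187 = 11.5 V.
V_DS = 11.5 V ≥ V_ov = 2.37 V, confirming saturation.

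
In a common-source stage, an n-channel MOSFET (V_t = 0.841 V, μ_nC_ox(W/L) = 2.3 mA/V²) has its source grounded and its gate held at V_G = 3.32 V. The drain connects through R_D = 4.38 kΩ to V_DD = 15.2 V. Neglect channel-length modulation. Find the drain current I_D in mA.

I_D = 3.32 mA

V_GS = V_G = 3.32 V, so V_ov = 3.32 − 0.841 = 2.48 V.
Assume saturation: I_D = ½ k_n V_ov² = 0.5 × 2.3 × 2.48² = 7.07 mA, giving V_DS = V_DD − I_D R_D = 15.2 − 7.07 × 4.38 = -15.8 V.
But -15.8 V < V_ov = 2.48 V, so the device is actually in triode.
In triode I_D = k_n[V_ov V_DS − ½ V_DS²] and I_D = (V_DD − V_DS)/R_D. Equating: 5.04 V_DS² − 25.97 V_DS + 15.2 = 0, giving V_DS = 0.673 V (the root below V_ov).
I_D = (15.2 − 0.673) / 4.38 = 3.32 mA.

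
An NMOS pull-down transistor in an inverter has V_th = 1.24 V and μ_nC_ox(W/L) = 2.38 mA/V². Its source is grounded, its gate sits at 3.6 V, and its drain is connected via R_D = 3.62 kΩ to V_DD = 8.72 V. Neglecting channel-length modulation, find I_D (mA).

I_D = 2.28 mA

V_GS = V_G = 3.6 V, so V_ov = 3.6 − 1.24 = 2.36 V.
Assume saturation: I_D = ½ k_n V_ov² = 0.5 × 2.38 × 2.36² = 6.63 mA, giving V_DS = V_DD − I_D R_D = 8.72 − 6.63 × 3.62 = -15.3 V.
But -15.3 V < V_ov = 2.36 V, so the device is actually in triode.
In triode I_D = k_n[V_ov V_DS − ½ V_DS²] and I_D = (V_DD − V_DS)/R_D. Equating: 4.31 V_DS² − 21.33 V_DS + 8.72 = 0, giving V_DS = 0.45 V (the root below V_ov).
I_D = (8.72 − 0.45) / 3.62 = 2.28 mA.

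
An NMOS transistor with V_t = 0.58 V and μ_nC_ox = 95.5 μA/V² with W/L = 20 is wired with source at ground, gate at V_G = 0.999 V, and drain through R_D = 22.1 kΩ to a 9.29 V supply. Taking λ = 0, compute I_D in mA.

I_D = 0.168 mA

V_GS = V_G = 0.999 V, so V_ov = 0.999 − 0.58 = 0.419 V.
k_n = μ_nC_ox · (W/L) = 1.91 mA/V².
Assume saturation: I_D = ½ k_n V_ov² = 0.5 × 1.91 × 0.419² = 0.168 mA, giving V_DS = V_DD − I_D R_D = 9.29 − 0.168 × 22.1 = 5.58 V.
V_DS = 5.58 V ≥ V_ov = 0.419 V, confirming saturation.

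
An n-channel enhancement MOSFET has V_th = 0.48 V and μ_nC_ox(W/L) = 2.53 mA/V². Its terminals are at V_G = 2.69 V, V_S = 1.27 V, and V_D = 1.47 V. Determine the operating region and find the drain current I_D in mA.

Triode; I_D = 0.425 mA

V_GS = V_G − V_S = 2.69 − 1.27 = 1.42 V; V_DS = V_D − V_S = 1.47 − 1.27 = 0.2 V.
V_ov = V_GS − V_th = 1.42 − 0.48 = 0.94 V.
Since V_DS = 0.2 V < V_ov = 0.94 V, the device is in the triode region.
I_D = k_n [V_ov · V_DS − ½ V_DS²] = 2.53 × [0.94 × 0.2 − 0.5 × 0.2²] = 0.425 mA.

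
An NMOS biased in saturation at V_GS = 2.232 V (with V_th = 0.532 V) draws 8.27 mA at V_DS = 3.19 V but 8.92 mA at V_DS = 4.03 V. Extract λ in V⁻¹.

With V_GS fixed, I_D ∝ (1 + λ V_DS) in saturation, so I_D2/I_D1 = (1 + λ V_DS2)/(1 + λ V_DS1).
8.92/8.27 = 1.079 = (1 + 4.03 λ)/(1 + 3.19 λ).
Solving: λ (I_D1 V_DS2 − I_D2 V_DS1) = I_D2 − I_D1, so λ = (8.92 − 8.27) / (8.27 × 4.03 − 8.92 × 3.19) = 0.65 / 4.87 = 0.133 V⁻¹.

λ = 0.133 V⁻¹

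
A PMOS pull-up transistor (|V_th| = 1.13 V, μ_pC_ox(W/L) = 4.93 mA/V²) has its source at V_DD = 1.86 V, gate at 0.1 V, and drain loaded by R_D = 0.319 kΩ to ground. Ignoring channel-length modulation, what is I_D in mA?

V_SG = V_DD − V_G = 1.86 − 0.1 = 1.76 V, so V_ov = 1.76 − 1.13 = 0.63 V.
Assume saturation: I_D = ½ k_p V_ov² = 0.5 × 4.93 × 0.63² = 0.978 mA, giving V_SD = V_DD − I_D R_D = 1.86 − 0.978 × 0.319 = 1.55 V.
V_SD = 1.55 V ≥ V_ov = 0.63 V, confirming saturation.

I_D = 0.978 mA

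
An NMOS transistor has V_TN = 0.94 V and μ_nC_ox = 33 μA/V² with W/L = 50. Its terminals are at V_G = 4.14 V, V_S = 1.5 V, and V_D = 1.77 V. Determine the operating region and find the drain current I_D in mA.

Triode; I_D = 0.697 mA

V_GS = V_G − V_S = 4.14 − 1.5 = 2.64 V; V_DS = V_D − V_S = 1.77 − 1.5 = 0.27 V.
k_n = μ_nC_ox · (W/L) = 1.65 mA/V².
V_ov = V_GS − V_TN = 2.64 − 0.94 = 1.7 V.
Since V_DS = 0.27 V < V_ov = 1.7 V, the device is in the triode region.
I_D = k_n [V_ov · V_DS − ½ V_DS²] = 1.65 × [1.7 × 0.27 − 0.5 × 0.27²] = 0.697 mA.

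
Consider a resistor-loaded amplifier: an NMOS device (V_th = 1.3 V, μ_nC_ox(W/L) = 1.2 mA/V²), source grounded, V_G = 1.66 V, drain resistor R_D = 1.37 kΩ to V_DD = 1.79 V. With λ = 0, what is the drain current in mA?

V_GS = V_G = 1.66 V, so V_ov = 1.66 − 1.3 = 0.36 V.
Assume saturation: I_D = ½ k_n V_ov² = 0.5 × 1.2 × 0.36² = 0.0778 mA, giving V_DS = V_DD − I_D R_D = 1.79 − 0.0778 × 1.37 = 1.68 V.
V_DS = 1.68 V ≥ V_ov = 0.36 V, confirming saturation.

I_D = 0.0778 mA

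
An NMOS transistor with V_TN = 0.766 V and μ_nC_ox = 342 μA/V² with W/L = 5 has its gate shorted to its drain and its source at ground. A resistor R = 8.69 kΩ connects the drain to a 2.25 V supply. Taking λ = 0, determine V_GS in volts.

V_GS = 1.15 V

With gate tied to drain, V_GS = V_DS ≥ V_GS − V_TN, so the device is in saturation.
k_n = μ_nC_ox · (W/L) = 1.71 mA/V².
KCL at the drain: ½ k_n (V_GS − V_TN)² = (V_DD − V_GS)/R.
Let x = V_GS − 0.766. Then 7.43 x² + x − 1.484 = 0, giving x = 0.385 V (positive root), so V_GS = 1.15 V.
I_D = (V_DD − V_GS)/R = (2.25 − 1.15) / 8.69 = 0.127 mA.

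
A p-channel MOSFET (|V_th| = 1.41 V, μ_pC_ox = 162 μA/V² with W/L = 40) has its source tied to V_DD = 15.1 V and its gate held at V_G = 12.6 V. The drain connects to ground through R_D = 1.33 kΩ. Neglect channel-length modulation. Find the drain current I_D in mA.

V_SG = V_DD − V_G = 15.1 − 12.6 = 2.5 V, so V_ov = 2.5 − 1.41 = 1.09 V.
k_p = μ_pC_ox · (W/L) = 6.48 mA/V².
Assume saturation: I_D = ½ k_p V_ov² = 0.5 × 6.48 × 1.09² = 3.85 mA, giving V_SD = V_DD − I_D R_D = 15.1 − 3.85 × 1.33 = 9.98 V.
V_SD = 9.98 V ≥ V_ov = 1.09 V, confirming saturation.

I_D = 3.85 mA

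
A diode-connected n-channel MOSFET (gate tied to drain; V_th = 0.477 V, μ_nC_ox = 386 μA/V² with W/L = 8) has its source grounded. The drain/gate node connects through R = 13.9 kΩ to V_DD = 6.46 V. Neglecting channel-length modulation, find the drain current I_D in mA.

I_D = 0.394 mA

With gate tied to drain, V_GS = V_DS ≥ V_GS − V_th, so the device is in saturation.
k_n = μ_nC_ox · (W/L) = 3.088 mA/V².
KCL at the drain: ½ k_n (V_GS − V_th)² = (V_DD − V_GS)/R.
Let x = V_GS − 0.477. Then 21.5 x² + x − 5.983 = 0, giving x = 0.505 V (positive root), so V_GS = 0.982 V.
I_D = (V_DD − V_GS)/R = (6.46 − 0.982) / 13.9 = 0.394 mA.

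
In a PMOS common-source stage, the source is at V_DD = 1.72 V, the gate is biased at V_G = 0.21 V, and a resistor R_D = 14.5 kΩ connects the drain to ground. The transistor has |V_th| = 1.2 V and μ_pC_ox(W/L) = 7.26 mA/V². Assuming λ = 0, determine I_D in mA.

V_SG = V_DD − V_G = 1.72 − 0.21 = 1.51 V, so V_ov = 1.51 − 1.2 = 0.31 V.
Assume saturation: I_D = ½ k_p V_ov² = 0.5 × 7.26 × 0.31² = 0.349 mA, giving V_SD = V_DD − I_D R_D = 1.72 − 0.349 × 14.5 = -3.34 V.
But -3.34 V < V_ov = 0.31 V, so the device is actually in triode.
In triode I_D = k_p[V_ov V_SD − ½ V_SD²] and I_D = (V_DD − V_SD)/R_D. Equating: 52.6 V_SD² − 33.63 V_SD + 1.72 = 0, giving V_SD = 0.0561 V (the root below V_ov).
I_D = (1.72 − 0.0561) / 14.5 = 0.115 mA.

I_D = 0.115 mA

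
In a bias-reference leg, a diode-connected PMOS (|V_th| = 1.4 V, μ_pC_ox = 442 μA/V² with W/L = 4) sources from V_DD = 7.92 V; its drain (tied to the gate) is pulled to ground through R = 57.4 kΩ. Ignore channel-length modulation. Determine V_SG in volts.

With gate tied to drain, V_SG = V_SD ≥ V_SG − |V_th|, so the device is in saturation.
k_p = μ_pC_ox · (W/L) = 1.768 mA/V².
KCL at the drain: ½ k_p (V_SG − |V_th|)² = (V_DD − V_SG)/R.
Let x = V_SG − 1.4. Then 50.7 x² + x − 6.52 = 0, giving x = 0.349 V (positive root), so V_SG = 1.75 V.
I_D = (V_DD − V_SG)/R = (7.92 − 1.75) / 57.4 = 0.108 mA.

V_SG = 1.75 V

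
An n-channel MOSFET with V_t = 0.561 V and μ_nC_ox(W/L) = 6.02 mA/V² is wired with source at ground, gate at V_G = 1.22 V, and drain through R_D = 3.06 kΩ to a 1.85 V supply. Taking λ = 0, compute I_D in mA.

I_D = 0.553 mA

V_GS = V_G = 1.22 V, so V_ov = 1.22 − 0.561 = 0.659 V.
Assume saturation: I_D = ½ k_n V_ov² = 0.5 × 6.02 × 0.659² = 1.31 mA, giving V_DS = V_DD − I_D R_D = 1.85 − 1.31 × 3.06 = -2.15 V.
But -2.15 V < V_ov = 0.659 V, so the device is actually in triode.
In triode I_D = k_n[V_ov V_DS − ½ V_DS²] and I_D = (V_DD − V_DS)/R_D. Equating: 9.21 V_DS² − 13.14 V_DS + 1.85 = 0, giving V_DS = 0.158 V (the root below V_ov).
I_D = (1.85 − 0.158) / 3.06 = 0.553 mA.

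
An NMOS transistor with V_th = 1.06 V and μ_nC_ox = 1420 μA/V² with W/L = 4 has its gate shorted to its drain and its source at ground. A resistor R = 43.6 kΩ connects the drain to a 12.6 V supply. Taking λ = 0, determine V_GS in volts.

V_GS = 1.36 V

With gate tied to drain, V_GS = V_DS ≥ V_GS − V_th, so the device is in saturation.
k_n = μ_nC_ox · (W/L) = 5.68 mA/V².
KCL at the drain: ½ k_n (V_GS − V_th)² = (V_DD − V_GS)/R.
Let x = V_GS − 1.06. Then 124 x² + x − 11.54 = 0, giving x = 0.301 V (positive root), so V_GS = 1.36 V.
I_D = (V_DD − V_GS)/R = (12.6 − 1.36) / 43.6 = 0.258 mA.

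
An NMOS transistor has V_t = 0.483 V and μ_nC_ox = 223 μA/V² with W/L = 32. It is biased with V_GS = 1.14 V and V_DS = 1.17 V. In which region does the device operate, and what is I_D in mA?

k_n = μ_nC_ox · (W/L) = 7.136 mA/V².
V_ov = V_GS − V_t = 1.14 − 0.483 = 0.657 V.
Since V_DS = 1.17 V ≥ V_ov = 0.657 V, the device is in saturation.
I_D = ½ k_n V_ov² = 0.5 × 7.136 × 0.657² = 1.54 mA.

Saturation; I_D = 1.54 mA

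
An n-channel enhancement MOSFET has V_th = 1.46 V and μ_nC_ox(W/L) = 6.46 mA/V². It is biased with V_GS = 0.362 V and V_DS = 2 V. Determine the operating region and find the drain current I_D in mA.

Cutoff; I_D = 0 mA

V_GS = 0.362 V < V_th = 1.46 V, so the transistor is in cutoff.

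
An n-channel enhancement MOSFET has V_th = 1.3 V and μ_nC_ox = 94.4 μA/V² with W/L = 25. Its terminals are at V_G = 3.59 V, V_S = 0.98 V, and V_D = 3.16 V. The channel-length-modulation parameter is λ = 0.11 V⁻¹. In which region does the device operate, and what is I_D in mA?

Saturation; I_D = 2.51 mA

V_GS = V_G − V_S = 3.59 − 0.98 = 2.61 V; V_DS = V_D − V_S = 3.16 − 0.98 = 2.18 V.
k_n = μ_nC_ox · (W/L) = 2.36 mA/V².
V_ov = V_GS − V_th = 2.61 − 1.3 = 1.31 V.
Since V_DS = 2.18 V ≥ V_ov = 1.31 V, the device is in saturation.
I_D = ½ k_n V_ov² (1 + λ V_DS) = 0.5 × 2.36 × 1.31² × (1 + 0.11 × 2.18) = 2.51 mA.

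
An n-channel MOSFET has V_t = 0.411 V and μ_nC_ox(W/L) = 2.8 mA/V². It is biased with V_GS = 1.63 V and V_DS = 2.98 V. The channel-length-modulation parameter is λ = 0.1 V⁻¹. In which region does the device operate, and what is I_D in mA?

Saturation; I_D = 2.70 mA

V_ov = V_GS − V_t = 1.63 − 0.411 = 1.22 V.
Since V_DS = 2.98 V ≥ V_ov = 1.22 V, the device is in saturation.
I_D = ½ k_n V_ov² (1 + λ V_DS) = 0.5 × 2.8 × 1.22² × (1 + 0.1 × 2.98) = 2.7 mA.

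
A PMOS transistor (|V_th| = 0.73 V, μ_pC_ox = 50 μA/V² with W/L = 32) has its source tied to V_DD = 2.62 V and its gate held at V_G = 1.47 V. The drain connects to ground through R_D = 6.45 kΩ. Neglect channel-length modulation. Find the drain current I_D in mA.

V_SG = V_DD − V_G = 2.62 − 1.47 = 1.15 V, so V_ov = 1.15 − 0.73 = 0.42 V.
k_p = μ_pC_ox · (W/L) = 1.6 mA/V².
Assume saturation: I_D = ½ k_p V_ov² = 0.5 × 1.6 × 0.42² = 0.141 mA, giving V_SD = V_DD − I_D R_D = 2.62 − 0.141 × 6.45 = 1.71 V.
V_SD = 1.71 V ≥ V_ov = 0.42 V, confirming saturation.

I_D = 0.141 mA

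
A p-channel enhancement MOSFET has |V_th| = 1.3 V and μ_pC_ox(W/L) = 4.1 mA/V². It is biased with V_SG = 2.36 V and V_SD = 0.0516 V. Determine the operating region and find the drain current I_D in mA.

Triode; I_D = 0.219 mA

V_ov = V_SG − |V_th| = 2.36 − 1.3 = 1.06 V.
Since V_SD = 0.0516 V < V_ov = 1.06 V, the device is in the triode region.
I_D = k_p [V_ov · V_SD − ½ V_SD²] = 4.1 × [1.06 × 0.0516 − 0.5 × 0.0516²] = 0.219 mA.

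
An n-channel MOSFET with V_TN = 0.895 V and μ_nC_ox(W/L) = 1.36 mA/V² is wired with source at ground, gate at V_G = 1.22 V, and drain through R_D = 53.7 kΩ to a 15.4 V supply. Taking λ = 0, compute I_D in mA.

I_D = 0.0718 mA

V_GS = V_G = 1.22 V, so V_ov = 1.22 − 0.895 = 0.325 V.
Assume saturation: I_D = ½ k_n V_ov² = 0.5 × 1.36 × 0.325² = 0.0718 mA, giving V_DS = V_DD − I_D R_D = 15.4 − 0.0718 × 53.7 = 11.5 V.
V_DS = 11.5 V ≥ V_ov = 0.325 V, confirming saturation.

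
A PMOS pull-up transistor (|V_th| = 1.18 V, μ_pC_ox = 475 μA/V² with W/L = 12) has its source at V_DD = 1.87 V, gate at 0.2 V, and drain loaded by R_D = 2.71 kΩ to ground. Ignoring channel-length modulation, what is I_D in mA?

I_D = 0.580 mA

V_SG = V_DD − V_G = 1.87 − 0.2 = 1.67 V, so V_ov = 1.67 − 1.18 = 0.49 V.
k_p = μ_pC_ox · (W/L) = 5.7 mA/V².
Assume saturation: I_D = ½ k_p V_ov² = 0.5 × 5.7 × 0.49² = 0.684 mA, giving V_SD = V_DD − I_D R_D = 1.87 − 0.684 × 2.71 = 0.0156 V.
But 0.0156 V < V_ov = 0.49 V, so the device is actually in triode.
In triode I_D = k_p[V_ov V_SD − ½ V_SD²] and I_D = (V_DD − V_SD)/R_D. Equating: 7.72 V_SD² − 8.569 V_SD + 1.87 = 0, giving V_SD = 0.299 V (the root below V_ov).
I_D = (1.87 − 0.299) / 2.71 = 0.58 mA.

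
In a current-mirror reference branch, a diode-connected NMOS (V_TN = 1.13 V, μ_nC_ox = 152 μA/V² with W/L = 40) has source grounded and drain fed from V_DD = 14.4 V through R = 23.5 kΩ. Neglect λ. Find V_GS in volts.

V_GS = 1.55 V

With gate tied to drain, V_GS = V_DS ≥ V_GS − V_TN, so the device is in saturation.
k_n = μ_nC_ox · (W/L) = 6.08 mA/V².
KCL at the drain: ½ k_n (V_GS − V_TN)² = (V_DD − V_GS)/R.
Let x = V_GS − 1.13. Then 71.4 x² + x − 13.27 = 0, giving x = 0.424 V (positive root), so V_GS = 1.55 V.
I_D = (V_DD − V_GS)/R = (14.4 − 1.55) / 23.5 = 0.547 mA.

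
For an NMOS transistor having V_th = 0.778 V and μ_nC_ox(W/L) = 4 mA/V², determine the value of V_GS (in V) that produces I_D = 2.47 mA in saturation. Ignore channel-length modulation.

In saturation I_D = ½ k_n (V_GS − V_th)², so V_GS − V_th = √(2 I_D / k_n) = √(2 × 2.47 / 4) = 1.11 V.
V_GS = 0.778 + 1.11 = 1.89 V.

V_GS = 1.89 V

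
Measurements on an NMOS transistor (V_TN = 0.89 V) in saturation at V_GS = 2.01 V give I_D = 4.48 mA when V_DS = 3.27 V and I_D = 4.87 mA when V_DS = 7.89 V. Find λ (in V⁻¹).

With V_GS fixed, I_D ∝ (1 + λ V_DS) in saturation, so I_D2/I_D1 = (1 + λ V_DS2)/(1 + λ V_DS1).
4.87/4.48 = 1.087 = (1 + 7.89 λ)/(1 + 3.27 λ).
Solving: λ (I_D1 V_DS2 − I_D2 V_DS1) = I_D2 − I_D1, so λ = (4.87 − 4.48) / (4.48 × 7.89 − 4.87 × 3.27) = 0.39 / 19.4 = 0.0201 V⁻¹.

λ = 0.0201 V⁻¹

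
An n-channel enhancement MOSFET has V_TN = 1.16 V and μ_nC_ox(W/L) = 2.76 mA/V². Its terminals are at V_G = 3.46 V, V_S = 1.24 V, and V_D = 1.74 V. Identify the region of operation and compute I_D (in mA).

V_GS = V_G − V_S = 3.46 − 1.24 = 2.22 V; V_DS = V_D − V_S = 1.74 − 1.24 = 0.5 V.
V_ov = V_GS − V_TN = 2.22 − 1.16 = 1.06 V.
Since V_DS = 0.5 V < V_ov = 1.06 V, the device is in the triode region.
I_D = k_n [V_ov · V_DS − ½ V_DS²] = 2.76 × [1.06 × 0.5 − 0.5 × 0.5²] = 1.12 mA.

Triode; I_D = 1.12 mA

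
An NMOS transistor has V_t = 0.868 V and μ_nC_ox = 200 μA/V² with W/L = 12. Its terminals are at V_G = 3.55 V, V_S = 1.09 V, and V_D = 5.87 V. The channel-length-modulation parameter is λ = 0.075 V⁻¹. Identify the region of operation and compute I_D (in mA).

Saturation; I_D = 4.13 mA

V_GS = V_G − V_S = 3.55 − 1.09 = 2.46 V; V_DS = V_D − V_S = 5.87 − 1.09 = 4.78 V.
k_n = μ_nC_ox · (W/L) = 2.4 mA/V².
V_ov = V_GS − V_t = 2.46 − 0.868 = 1.59 V.
Since V_DS = 4.78 V ≥ V_ov = 1.59 V, the device is in saturation.
I_D = ½ k_n V_ov² (1 + λ V_DS) = 0.5 × 2.4 × 1.59² × (1 + 0.075 × 4.78) = 4.13 mA.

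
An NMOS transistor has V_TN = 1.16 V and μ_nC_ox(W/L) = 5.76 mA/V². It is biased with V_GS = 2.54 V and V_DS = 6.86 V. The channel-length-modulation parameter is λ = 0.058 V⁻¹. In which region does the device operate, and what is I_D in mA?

Saturation; I_D = 7.67 mA

V_ov = V_GS − V_TN = 2.54 − 1.16 = 1.38 V.
Since V_DS = 6.86 V ≥ V_ov = 1.38 V, the device is in saturation.
I_D = ½ k_n V_ov² (1 + λ V_DS) = 0.5 × 5.76 × 1.38² × (1 + 0.058 × 6.86) = 7.67 mA.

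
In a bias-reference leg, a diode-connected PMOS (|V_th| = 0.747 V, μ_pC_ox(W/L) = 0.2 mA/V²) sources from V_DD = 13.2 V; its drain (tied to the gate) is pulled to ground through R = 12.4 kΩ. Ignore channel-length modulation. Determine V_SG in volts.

With gate tied to drain, V_SG = V_SD ≥ V_SG − |V_th|, so the device is in saturation.
KCL at the drain: ½ k_p (V_SG − |V_th|)² = (V_DD − V_SG)/R.
Let x = V_SG − 0.747. Then 1.24 x² + x − 12.45 = 0, giving x = 2.79 V (positive root), so V_SG = 3.54 V.
I_D = (V_DD − V_SG)/R = (13.2 − 3.54) / 12.4 = 0.779 mA.

V_SG = 3.54 V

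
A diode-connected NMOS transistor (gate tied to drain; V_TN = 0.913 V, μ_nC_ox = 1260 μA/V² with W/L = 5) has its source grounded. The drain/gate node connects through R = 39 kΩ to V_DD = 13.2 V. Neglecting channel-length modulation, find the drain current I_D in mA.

With gate tied to drain, V_GS = V_DS ≥ V_GS − V_TN, so the device is in saturation.
k_n = μ_nC_ox · (W/L) = 6.3 mA/V².
KCL at the drain: ½ k_n (V_GS − V_TN)² = (V_DD − V_GS)/R.
Let x = V_GS − 0.913. Then 123 x² + x − 12.29 = 0, giving x = 0.312 V (positive root), so V_GS = 1.23 V.
I_D = (V_DD − V_GS)/R = (13.2 − 1.23) / 39 = 0.307 mA.

I_D = 0.307 mA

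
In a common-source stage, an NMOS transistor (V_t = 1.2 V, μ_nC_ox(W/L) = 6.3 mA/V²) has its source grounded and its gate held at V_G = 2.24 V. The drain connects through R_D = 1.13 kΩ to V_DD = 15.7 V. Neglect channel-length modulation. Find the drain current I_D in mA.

V_GS = V_G = 2.24 V, so V_ov = 2.24 − 1.2 = 1.04 V.
Assume saturation: I_D = ½ k_n V_ov² = 0.5 × 6.3 × 1.04² = 3.41 mA, giving V_DS = V_DD − I_D R_D = 15.7 − 3.41 × 1.13 = 11.9 V.
V_DS = 11.9 V ≥ V_ov = 1.04 V, confirming saturation.

I_D = 3.41 mA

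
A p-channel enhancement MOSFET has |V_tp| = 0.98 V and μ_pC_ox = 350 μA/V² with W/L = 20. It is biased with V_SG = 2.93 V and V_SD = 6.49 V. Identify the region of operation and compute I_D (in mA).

k_p = μ_pC_ox · (W/L) = 7 mA/V².
V_ov = V_SG − |V_tp| = 2.93 − 0.98 = 1.95 V.
Since V_SD = 6.49 V ≥ V_ov = 1.95 V, the device is in saturation.
I_D = ½ k_p V_ov² = 0.5 × 7 × 1.95² = 13.3 mA.

Saturation; I_D = 13.3 mA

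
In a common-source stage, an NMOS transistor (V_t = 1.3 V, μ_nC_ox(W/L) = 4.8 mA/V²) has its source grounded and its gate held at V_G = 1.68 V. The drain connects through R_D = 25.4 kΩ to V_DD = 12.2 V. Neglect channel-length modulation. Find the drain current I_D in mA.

V_GS = V_G = 1.68 V, so V_ov = 1.68 − 1.3 = 0.38 V.
Assume saturation: I_D = ½ k_n V_ov² = 0.5 × 4.8 × 0.38² = 0.347 mA, giving V_DS = V_DD − I_D R_D = 12.2 − 0.347 × 25.4 = 3.4 V.
V_DS = 3.4 V ≥ V_ov = 0.38 V, confirming saturation.

I_D = 0.347 mA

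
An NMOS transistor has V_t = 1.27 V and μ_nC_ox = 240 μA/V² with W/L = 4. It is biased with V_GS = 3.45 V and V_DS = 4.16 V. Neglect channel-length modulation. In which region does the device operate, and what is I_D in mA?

k_n = μ_nC_ox · (W/L) = 0.96 mA/V².
V_ov = V_GS − V_t = 3.45 − 1.27 = 2.18 V.
Since V_DS = 4.16 V ≥ V_ov = 2.18 V, the device is in saturation.
I_D = ½ k_n V_ov² = 0.5 × 0.96 × 2.18² = 2.28 mA.

Saturation; I_D = 2.28 mA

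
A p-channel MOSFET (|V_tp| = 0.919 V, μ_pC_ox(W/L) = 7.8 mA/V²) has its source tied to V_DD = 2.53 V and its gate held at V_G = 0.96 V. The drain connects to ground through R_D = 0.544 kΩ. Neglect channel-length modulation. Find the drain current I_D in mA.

I_D = 1.65 mA

V_SG = V_DD − V_G = 2.53 − 0.96 = 1.57 V, so V_ov = 1.57 − 0.919 = 0.651 V.
Assume saturation: I_D = ½ k_p V_ov² = 0.5 × 7.8 × 0.651² = 1.65 mA, giving V_SD = V_DD − I_D R_D = 2.53 − 1.65 × 0.544 = 1.63 V.
V_SD = 1.63 V ≥ V_ov = 0.651 V, confirming saturation.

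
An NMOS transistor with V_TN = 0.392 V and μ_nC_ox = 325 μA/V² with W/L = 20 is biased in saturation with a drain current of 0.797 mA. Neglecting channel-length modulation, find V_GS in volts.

V_GS = 0.887 V

k_n = μ_nC_ox · (W/L) = 6.5 mA/V².
In saturation I_D = ½ k_n (V_GS − V_TN)², so V_GS − V_TN = √(2 I_D / k_n) = √(2 × 0.797 / 6.5) = 0.495 V.
V_GS = 0.392 + 0.495 = 0.887 V.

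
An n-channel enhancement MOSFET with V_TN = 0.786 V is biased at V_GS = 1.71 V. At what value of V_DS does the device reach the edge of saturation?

The boundary between triode and saturation is V_DS = V_GS − V_TN = V_ov.
V_ov = 1.71 − 0.786 = 0.924 V.

V_DS,sat = 0.924 V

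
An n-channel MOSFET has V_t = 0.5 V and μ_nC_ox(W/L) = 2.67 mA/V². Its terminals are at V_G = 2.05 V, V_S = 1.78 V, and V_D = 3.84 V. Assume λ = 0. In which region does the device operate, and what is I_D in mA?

V_GS = V_G − V_S = 2.05 − 1.78 = 0.27 V; V_DS = V_D − V_S = 3.84 − 1.78 = 2.06 V.
V_GS = 0.27 V < V_t = 0.5 V, so the transistor is in cutoff.

Cutoff; I_D = 0 mA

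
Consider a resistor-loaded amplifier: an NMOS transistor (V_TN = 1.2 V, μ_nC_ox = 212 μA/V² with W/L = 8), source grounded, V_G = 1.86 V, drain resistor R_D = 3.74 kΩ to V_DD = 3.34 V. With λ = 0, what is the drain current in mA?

I_D = 0.369 mA

V_GS = V_G = 1.86 V, so V_ov = 1.86 − 1.2 = 0.66 V.
k_n = μ_nC_ox · (W/L) = 1.696 mA/V².
Assume saturation: I_D = ½ k_n V_ov² = 0.5 × 1.696 × 0.66² = 0.369 mA, giving V_DS = V_DD − I_D R_D = 3.34 − 0.369 × 3.74 = 1.96 V.
V_DS = 1.96 V ≥ V_ov = 0.66 V, confirming saturation.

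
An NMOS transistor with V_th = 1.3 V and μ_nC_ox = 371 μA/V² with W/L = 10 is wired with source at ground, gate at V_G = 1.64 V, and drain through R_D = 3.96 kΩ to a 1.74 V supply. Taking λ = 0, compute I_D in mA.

I_D = 0.214 mA

V_GS = V_G = 1.64 V, so V_ov = 1.64 − 1.3 = 0.34 V.
k_n = μ_nC_ox · (W/L) = 3.71 mA/V².
Assume saturation: I_D = ½ k_n V_ov² = 0.5 × 3.71 × 0.34² = 0.214 mA, giving V_DS = V_DD − I_D R_D = 1.74 − 0.214 × 3.96 = 0.891 V.
V_DS = 0.891 V ≥ V_ov = 0.34 V, confirming saturation.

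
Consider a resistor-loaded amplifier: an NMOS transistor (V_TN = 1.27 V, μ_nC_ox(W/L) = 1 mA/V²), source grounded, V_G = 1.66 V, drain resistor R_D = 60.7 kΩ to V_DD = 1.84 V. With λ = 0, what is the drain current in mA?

V_GS = V_G = 1.66 V, so V_ov = 1.66 − 1.27 = 0.39 V.
Assume saturation: I_D = ½ k_n V_ov² = 0.5 × 1 × 0.39² = 0.076 mA, giving V_DS = V_DD − I_D R_D = 1.84 − 0.076 × 60.7 = -2.78 V.
But -2.78 V < V_ov = 0.39 V, so the device is actually in triode.
In triode I_D = k_n[V_ov V_DS − ½ V_DS²] and I_D = (V_DD − V_DS)/R_D. Equating: 30.4 V_DS² − 24.67 V_DS + 1.84 = 0, giving V_DS = 0.0831 V (the root below V_ov).
I_D = (1.84 − 0.0831) / 60.7 = 0.0289 mA.

I_D = 0.0289 mA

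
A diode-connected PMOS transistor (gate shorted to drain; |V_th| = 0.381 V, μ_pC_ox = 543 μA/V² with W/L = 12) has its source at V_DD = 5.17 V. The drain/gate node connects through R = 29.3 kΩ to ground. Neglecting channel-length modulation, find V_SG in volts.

V_SG = 0.600 V

With gate tied to drain, V_SG = V_SD ≥ V_SG − |V_th|, so the device is in saturation.
k_p = μ_pC_ox · (W/L) = 6.516 mA/V².
KCL at the drain: ½ k_p (V_SG − |V_th|)² = (V_DD − V_SG)/R.
Let x = V_SG − 0.381. Then 95.5 x² + x − 4.789 = 0, giving x = 0.219 V (positive root), so V_SG = 0.6 V.
I_D = (V_DD − V_SG)/R = (5.17 − 0.6) / 29.3 = 0.156 mA.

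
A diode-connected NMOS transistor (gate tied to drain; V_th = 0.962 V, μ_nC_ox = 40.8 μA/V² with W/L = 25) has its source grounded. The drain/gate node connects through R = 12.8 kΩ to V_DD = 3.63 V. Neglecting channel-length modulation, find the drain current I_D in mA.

With gate tied to drain, V_GS = V_DS ≥ V_GS − V_th, so the device is in saturation.
k_n = μ_nC_ox · (W/L) = 1.02 mA/V².
KCL at the drain: ½ k_n (V_GS − V_th)² = (V_DD − V_GS)/R.
Let x = V_GS − 0.962. Then 6.53 x² + x − 2.668 = 0, giving x = 0.567 V (positive root), so V_GS = 1.53 V.
I_D = (V_DD − V_GS)/R = (3.63 − 1.53) / 12.8 = 0.164 mA.

I_D = 0.164 mA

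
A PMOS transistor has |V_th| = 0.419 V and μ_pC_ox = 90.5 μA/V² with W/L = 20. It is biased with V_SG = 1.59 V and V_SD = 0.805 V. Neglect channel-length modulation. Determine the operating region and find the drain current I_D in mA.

Triode; I_D = 1.12 mA

k_p = μ_pC_ox · (W/L) = 1.81 mA/V².
V_ov = V_SG − |V_th| = 1.59 − 0.419 = 1.17 V.
Since V_SD = 0.805 V < V_ov = 1.17 V, the device is in the triode region.
I_D = k_p [V_ov · V_SD − ½ V_SD²] = 1.81 × [1.17 × 0.805 − 0.5 × 0.805²] = 1.12 mA.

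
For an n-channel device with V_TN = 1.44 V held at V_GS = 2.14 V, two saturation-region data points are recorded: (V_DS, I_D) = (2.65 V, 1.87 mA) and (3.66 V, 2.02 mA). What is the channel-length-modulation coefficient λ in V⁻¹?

λ = 0.101 V⁻¹

With V_GS fixed, I_D ∝ (1 + λ V_DS) in saturation, so I_D2/I_D1 = (1 + λ V_DS2)/(1 + λ V_DS1).
2.02/1.87 = 1.08 = (1 + 3.66 λ)/(1 + 2.65 λ).
Solving: λ (I_D1 V_DS2 − I_D2 V_DS1) = I_D2 − I_D1, so λ = (2.02 − 1.87) / (1.87 × 3.66 − 2.02 × 2.65) = 0.15 / 1.49 = 0.101 V⁻¹.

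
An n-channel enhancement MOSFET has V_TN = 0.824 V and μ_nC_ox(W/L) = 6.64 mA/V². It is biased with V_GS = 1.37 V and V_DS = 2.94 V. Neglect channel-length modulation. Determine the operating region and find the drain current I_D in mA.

V_ov = V_GS − V_TN = 1.37 − 0.824 = 0.546 V.
Since V_DS = 2.94 V ≥ V_ov = 0.546 V, the device is in saturation.
I_D = ½ k_n V_ov² = 0.5 × 6.64 × 0.546² = 0.99 mA.

Saturation; I_D = 0.990 mA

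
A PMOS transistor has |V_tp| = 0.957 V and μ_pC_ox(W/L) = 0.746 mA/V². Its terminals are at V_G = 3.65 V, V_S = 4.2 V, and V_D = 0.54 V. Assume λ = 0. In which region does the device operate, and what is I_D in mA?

V_SG = V_S − V_G = 4.2 − 3.65 = 0.55 V; V_SD = V_S − V_D = 4.2 − 0.54 = 3.66 V.
V_SG = 0.55 V < |V_tp| = 0.957 V, so the transistor is in cutoff.

Cutoff; I_D = 0 mA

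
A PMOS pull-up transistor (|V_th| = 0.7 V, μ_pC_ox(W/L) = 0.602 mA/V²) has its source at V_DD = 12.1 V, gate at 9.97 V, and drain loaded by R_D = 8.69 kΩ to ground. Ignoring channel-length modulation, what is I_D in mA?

I_D = 0.616 mA

V_SG = V_DD − V_G = 12.1 − 9.97 = 2.13 V, so V_ov = 2.13 − 0.7 = 1.43 V.
Assume saturation: I_D = ½ k_p V_ov² = 0.5 × 0.602 × 1.43² = 0.616 mA, giving V_SD = V_DD − I_D R_D = 12.1 − 0.616 × 8.69 = 6.75 V.
V_SD = 6.75 V ≥ V_ov = 1.43 V, confirming saturation.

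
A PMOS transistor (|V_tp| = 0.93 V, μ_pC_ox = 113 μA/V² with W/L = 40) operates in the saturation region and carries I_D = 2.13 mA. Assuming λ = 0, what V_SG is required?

k_p = μ_pC_ox · (W/L) = 4.52 mA/V².
In saturation I_D = ½ k_p (V_SG − |V_tp|)², so V_SG − |V_tp| = √(2 I_D / k_p) = √(2 × 2.13 / 4.52) = 0.971 V.
V_SG = 0.93 + 0.971 = 1.9 V.

V_SG = 1.90 V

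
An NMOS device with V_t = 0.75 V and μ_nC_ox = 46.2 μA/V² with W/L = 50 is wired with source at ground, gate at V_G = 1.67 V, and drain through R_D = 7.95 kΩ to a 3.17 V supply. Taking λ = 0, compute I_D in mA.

V_GS = V_G = 1.67 V, so V_ov = 1.67 − 0.75 = 0.92 V.
k_n = μ_nC_ox · (W/L) = 2.31 mA/V².
Assume saturation: I_D = ½ k_n V_ov² = 0.5 × 2.31 × 0.92² = 0.978 mA, giving V_DS = V_DD − I_D R_D = 3.17 − 0.978 × 7.95 = -4.6 V.
But -4.6 V < V_ov = 0.92 V, so the device is actually in triode.
In triode I_D = k_n[V_ov V_DS − ½ V_DS²] and I_D = (V_DD − V_DS)/R_D. Equating: 9.18 V_DS² − 17.9 V_DS + 3.17 = 0, giving V_DS = 0.197 V (the root below V_ov).
I_D = (3.17 − 0.197) / 7.95 = 0.374 mA.

I_D = 0.374 mA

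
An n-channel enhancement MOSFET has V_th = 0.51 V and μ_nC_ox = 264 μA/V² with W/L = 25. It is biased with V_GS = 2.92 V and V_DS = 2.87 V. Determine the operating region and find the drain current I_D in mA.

Saturation; I_D = 19.2 mA

k_n = μ_nC_ox · (W/L) = 6.6 mA/V².
V_ov = V_GS − V_th = 2.92 − 0.51 = 2.41 V.
Since V_DS = 2.87 V ≥ V_ov = 2.41 V, the device is in saturation.
I_D = ½ k_n V_ov² = 0.5 × 6.6 × 2.41² = 19.2 mA.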